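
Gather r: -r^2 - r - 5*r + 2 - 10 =-r^2 - 6*r - 8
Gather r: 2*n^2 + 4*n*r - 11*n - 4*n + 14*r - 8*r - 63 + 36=2*n^2 - 15*n + r*(4*n + 6) - 27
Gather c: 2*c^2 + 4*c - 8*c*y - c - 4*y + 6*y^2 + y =2*c^2 + c*(3 - 8*y) + 6*y^2 - 3*y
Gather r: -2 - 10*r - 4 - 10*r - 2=-20*r - 8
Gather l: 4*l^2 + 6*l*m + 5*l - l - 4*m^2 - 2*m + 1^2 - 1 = 4*l^2 + l*(6*m + 4) - 4*m^2 - 2*m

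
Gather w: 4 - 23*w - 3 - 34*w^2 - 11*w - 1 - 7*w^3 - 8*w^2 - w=-7*w^3 - 42*w^2 - 35*w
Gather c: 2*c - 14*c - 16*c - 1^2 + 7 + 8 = 14 - 28*c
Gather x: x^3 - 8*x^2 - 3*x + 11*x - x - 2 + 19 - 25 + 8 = x^3 - 8*x^2 + 7*x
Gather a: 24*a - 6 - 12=24*a - 18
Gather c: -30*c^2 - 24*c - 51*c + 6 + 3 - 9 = -30*c^2 - 75*c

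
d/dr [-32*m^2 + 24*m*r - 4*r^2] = 24*m - 8*r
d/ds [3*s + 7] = 3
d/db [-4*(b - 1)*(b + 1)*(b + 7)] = -12*b^2 - 56*b + 4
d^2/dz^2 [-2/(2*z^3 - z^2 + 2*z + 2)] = 4*((6*z - 1)*(2*z^3 - z^2 + 2*z + 2) - 4*(3*z^2 - z + 1)^2)/(2*z^3 - z^2 + 2*z + 2)^3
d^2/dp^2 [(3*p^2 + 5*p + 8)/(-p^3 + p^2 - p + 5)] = 2*(-3*p^6 - 15*p^5 - 24*p^4 - 44*p^3 - 153*p^2 - 21*p - 68)/(p^9 - 3*p^8 + 6*p^7 - 22*p^6 + 36*p^5 - 48*p^4 + 106*p^3 - 90*p^2 + 75*p - 125)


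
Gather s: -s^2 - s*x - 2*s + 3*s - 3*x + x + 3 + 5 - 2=-s^2 + s*(1 - x) - 2*x + 6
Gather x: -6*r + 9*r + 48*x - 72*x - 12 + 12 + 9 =3*r - 24*x + 9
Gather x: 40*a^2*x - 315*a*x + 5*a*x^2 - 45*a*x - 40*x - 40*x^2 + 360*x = x^2*(5*a - 40) + x*(40*a^2 - 360*a + 320)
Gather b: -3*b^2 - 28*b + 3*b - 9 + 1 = -3*b^2 - 25*b - 8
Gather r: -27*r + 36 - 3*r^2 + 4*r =-3*r^2 - 23*r + 36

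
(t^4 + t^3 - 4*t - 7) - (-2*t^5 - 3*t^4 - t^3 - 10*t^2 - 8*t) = 2*t^5 + 4*t^4 + 2*t^3 + 10*t^2 + 4*t - 7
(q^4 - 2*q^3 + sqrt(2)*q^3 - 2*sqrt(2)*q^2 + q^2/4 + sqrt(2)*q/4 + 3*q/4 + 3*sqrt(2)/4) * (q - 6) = q^5 - 8*q^4 + sqrt(2)*q^4 - 8*sqrt(2)*q^3 + 49*q^3/4 - 3*q^2/4 + 49*sqrt(2)*q^2/4 - 9*q/2 - 3*sqrt(2)*q/4 - 9*sqrt(2)/2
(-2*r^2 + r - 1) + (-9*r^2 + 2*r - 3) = -11*r^2 + 3*r - 4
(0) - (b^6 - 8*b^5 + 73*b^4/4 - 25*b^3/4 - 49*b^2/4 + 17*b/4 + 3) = -b^6 + 8*b^5 - 73*b^4/4 + 25*b^3/4 + 49*b^2/4 - 17*b/4 - 3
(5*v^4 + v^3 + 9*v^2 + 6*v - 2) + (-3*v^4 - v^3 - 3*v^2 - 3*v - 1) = 2*v^4 + 6*v^2 + 3*v - 3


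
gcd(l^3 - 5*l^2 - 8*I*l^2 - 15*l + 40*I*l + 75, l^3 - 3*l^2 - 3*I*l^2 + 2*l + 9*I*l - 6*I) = l - 3*I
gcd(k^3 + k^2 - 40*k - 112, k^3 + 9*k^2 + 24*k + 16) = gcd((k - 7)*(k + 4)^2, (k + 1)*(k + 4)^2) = k^2 + 8*k + 16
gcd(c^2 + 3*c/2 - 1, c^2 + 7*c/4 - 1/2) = c + 2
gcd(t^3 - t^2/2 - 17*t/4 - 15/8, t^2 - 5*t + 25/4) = t - 5/2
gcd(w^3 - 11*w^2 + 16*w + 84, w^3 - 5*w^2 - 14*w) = w^2 - 5*w - 14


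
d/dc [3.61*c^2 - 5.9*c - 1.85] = 7.22*c - 5.9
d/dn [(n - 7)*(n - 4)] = 2*n - 11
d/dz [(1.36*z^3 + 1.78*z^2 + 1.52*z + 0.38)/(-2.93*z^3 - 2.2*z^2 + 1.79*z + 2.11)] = (2.2234*z^4 + 13.776*z^3 + 18.4792*z^2 + 9.1836*z + 2.527)/(8.5849*z^6 + 12.892*z^5 - 5.6494*z^4 - 20.2406*z^3 - 6.0799*z^2 + 7.5538*z + 4.4521)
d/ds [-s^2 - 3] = -2*s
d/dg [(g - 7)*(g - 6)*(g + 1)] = 3*g^2 - 24*g + 29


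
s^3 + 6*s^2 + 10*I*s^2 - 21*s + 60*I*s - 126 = (s + 6)*(s + 3*I)*(s + 7*I)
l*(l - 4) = l^2 - 4*l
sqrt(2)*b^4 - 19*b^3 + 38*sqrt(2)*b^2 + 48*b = b*(b - 6*sqrt(2))*(b - 4*sqrt(2))*(sqrt(2)*b + 1)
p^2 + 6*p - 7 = (p - 1)*(p + 7)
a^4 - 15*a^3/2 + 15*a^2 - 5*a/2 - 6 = (a - 4)*(a - 3)*(a - 1)*(a + 1/2)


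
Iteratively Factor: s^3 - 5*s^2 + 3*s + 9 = (s + 1)*(s^2 - 6*s + 9) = (s - 3)*(s + 1)*(s - 3)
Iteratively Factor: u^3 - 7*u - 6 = (u + 2)*(u^2 - 2*u - 3) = (u - 3)*(u + 2)*(u + 1)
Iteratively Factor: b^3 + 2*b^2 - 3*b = (b - 1)*(b^2 + 3*b) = b*(b - 1)*(b + 3)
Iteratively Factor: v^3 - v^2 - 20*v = (v - 5)*(v^2 + 4*v) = (v - 5)*(v + 4)*(v)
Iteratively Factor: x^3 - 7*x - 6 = (x + 2)*(x^2 - 2*x - 3) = (x - 3)*(x + 2)*(x + 1)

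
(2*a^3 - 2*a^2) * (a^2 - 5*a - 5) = 2*a^5 - 12*a^4 + 10*a^2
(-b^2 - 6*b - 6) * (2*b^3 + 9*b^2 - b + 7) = -2*b^5 - 21*b^4 - 65*b^3 - 55*b^2 - 36*b - 42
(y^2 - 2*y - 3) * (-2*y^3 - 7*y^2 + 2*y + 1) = -2*y^5 - 3*y^4 + 22*y^3 + 18*y^2 - 8*y - 3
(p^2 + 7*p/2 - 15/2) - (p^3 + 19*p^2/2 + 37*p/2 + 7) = -p^3 - 17*p^2/2 - 15*p - 29/2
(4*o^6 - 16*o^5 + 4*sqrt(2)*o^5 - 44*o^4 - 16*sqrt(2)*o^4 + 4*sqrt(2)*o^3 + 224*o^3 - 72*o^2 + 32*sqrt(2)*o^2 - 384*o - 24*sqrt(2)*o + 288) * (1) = 4*o^6 - 16*o^5 + 4*sqrt(2)*o^5 - 44*o^4 - 16*sqrt(2)*o^4 + 4*sqrt(2)*o^3 + 224*o^3 - 72*o^2 + 32*sqrt(2)*o^2 - 384*o - 24*sqrt(2)*o + 288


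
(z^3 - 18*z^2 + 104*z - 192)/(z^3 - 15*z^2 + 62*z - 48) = (z - 4)/(z - 1)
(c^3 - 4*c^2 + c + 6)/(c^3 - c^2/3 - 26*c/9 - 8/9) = 9*(c^2 - 2*c - 3)/(9*c^2 + 15*c + 4)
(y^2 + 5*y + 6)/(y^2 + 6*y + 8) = (y + 3)/(y + 4)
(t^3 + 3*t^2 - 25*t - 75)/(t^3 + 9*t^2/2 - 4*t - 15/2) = 2*(t^2 - 2*t - 15)/(2*t^2 - t - 3)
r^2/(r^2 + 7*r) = r/(r + 7)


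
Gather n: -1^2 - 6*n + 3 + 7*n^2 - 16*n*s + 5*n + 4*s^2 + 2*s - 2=7*n^2 + n*(-16*s - 1) + 4*s^2 + 2*s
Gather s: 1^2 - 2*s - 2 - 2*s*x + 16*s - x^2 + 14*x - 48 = s*(14 - 2*x) - x^2 + 14*x - 49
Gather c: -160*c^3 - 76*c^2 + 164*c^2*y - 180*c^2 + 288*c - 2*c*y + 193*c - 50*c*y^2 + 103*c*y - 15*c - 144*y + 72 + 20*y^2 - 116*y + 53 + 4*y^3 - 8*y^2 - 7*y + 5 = -160*c^3 + c^2*(164*y - 256) + c*(-50*y^2 + 101*y + 466) + 4*y^3 + 12*y^2 - 267*y + 130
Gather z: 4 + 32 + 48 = 84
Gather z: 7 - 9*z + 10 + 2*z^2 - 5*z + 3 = 2*z^2 - 14*z + 20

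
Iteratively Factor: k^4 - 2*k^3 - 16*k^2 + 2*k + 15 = (k - 5)*(k^3 + 3*k^2 - k - 3) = (k - 5)*(k + 3)*(k^2 - 1) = (k - 5)*(k - 1)*(k + 3)*(k + 1)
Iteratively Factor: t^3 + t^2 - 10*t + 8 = (t - 2)*(t^2 + 3*t - 4) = (t - 2)*(t + 4)*(t - 1)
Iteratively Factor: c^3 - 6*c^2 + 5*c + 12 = (c - 3)*(c^2 - 3*c - 4) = (c - 3)*(c + 1)*(c - 4)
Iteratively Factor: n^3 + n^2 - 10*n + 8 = (n - 1)*(n^2 + 2*n - 8) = (n - 2)*(n - 1)*(n + 4)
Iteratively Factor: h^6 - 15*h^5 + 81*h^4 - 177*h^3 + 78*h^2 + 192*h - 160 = (h + 1)*(h^5 - 16*h^4 + 97*h^3 - 274*h^2 + 352*h - 160) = (h - 4)*(h + 1)*(h^4 - 12*h^3 + 49*h^2 - 78*h + 40) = (h - 4)^2*(h + 1)*(h^3 - 8*h^2 + 17*h - 10) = (h - 5)*(h - 4)^2*(h + 1)*(h^2 - 3*h + 2) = (h - 5)*(h - 4)^2*(h - 2)*(h + 1)*(h - 1)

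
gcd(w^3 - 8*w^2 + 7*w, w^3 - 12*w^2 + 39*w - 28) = w^2 - 8*w + 7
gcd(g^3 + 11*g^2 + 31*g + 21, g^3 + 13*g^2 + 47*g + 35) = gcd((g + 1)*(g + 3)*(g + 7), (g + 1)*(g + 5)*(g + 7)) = g^2 + 8*g + 7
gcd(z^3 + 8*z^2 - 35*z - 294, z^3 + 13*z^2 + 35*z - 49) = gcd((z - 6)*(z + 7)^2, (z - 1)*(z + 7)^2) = z^2 + 14*z + 49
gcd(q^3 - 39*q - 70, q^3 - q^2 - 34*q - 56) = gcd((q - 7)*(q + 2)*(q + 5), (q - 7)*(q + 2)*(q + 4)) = q^2 - 5*q - 14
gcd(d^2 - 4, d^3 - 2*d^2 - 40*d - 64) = d + 2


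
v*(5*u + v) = 5*u*v + v^2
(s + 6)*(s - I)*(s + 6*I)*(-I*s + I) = -I*s^4 + 5*s^3 - 5*I*s^3 + 25*s^2 - 30*s - 30*I*s + 36*I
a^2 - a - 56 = (a - 8)*(a + 7)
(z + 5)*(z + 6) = z^2 + 11*z + 30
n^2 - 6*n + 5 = (n - 5)*(n - 1)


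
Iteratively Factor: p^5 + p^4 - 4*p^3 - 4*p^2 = (p)*(p^4 + p^3 - 4*p^2 - 4*p) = p*(p + 1)*(p^3 - 4*p) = p^2*(p + 1)*(p^2 - 4) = p^2*(p + 1)*(p + 2)*(p - 2)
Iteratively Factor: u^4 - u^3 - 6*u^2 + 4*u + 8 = (u - 2)*(u^3 + u^2 - 4*u - 4) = (u - 2)^2*(u^2 + 3*u + 2) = (u - 2)^2*(u + 1)*(u + 2)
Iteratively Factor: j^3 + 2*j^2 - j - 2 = (j - 1)*(j^2 + 3*j + 2) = (j - 1)*(j + 2)*(j + 1)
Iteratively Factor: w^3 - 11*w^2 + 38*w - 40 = (w - 2)*(w^2 - 9*w + 20) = (w - 5)*(w - 2)*(w - 4)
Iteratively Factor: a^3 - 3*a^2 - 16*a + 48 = (a - 3)*(a^2 - 16) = (a - 4)*(a - 3)*(a + 4)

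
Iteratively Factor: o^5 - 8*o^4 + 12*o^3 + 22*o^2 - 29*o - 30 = (o - 2)*(o^4 - 6*o^3 + 22*o + 15) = (o - 2)*(o + 1)*(o^3 - 7*o^2 + 7*o + 15) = (o - 3)*(o - 2)*(o + 1)*(o^2 - 4*o - 5) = (o - 5)*(o - 3)*(o - 2)*(o + 1)*(o + 1)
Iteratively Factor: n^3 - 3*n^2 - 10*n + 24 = (n - 2)*(n^2 - n - 12) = (n - 2)*(n + 3)*(n - 4)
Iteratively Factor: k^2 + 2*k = (k + 2)*(k)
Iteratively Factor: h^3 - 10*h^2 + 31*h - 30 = (h - 2)*(h^2 - 8*h + 15) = (h - 5)*(h - 2)*(h - 3)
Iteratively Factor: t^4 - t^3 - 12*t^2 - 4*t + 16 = (t - 4)*(t^3 + 3*t^2 - 4) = (t - 4)*(t - 1)*(t^2 + 4*t + 4) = (t - 4)*(t - 1)*(t + 2)*(t + 2)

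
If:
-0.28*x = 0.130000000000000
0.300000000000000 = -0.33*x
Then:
No Solution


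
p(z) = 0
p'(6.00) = 0.00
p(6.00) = 0.00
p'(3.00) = 0.00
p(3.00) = 0.00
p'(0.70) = 0.00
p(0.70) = 0.00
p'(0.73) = 0.00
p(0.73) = 0.00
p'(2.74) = 0.00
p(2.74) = 0.00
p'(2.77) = 0.00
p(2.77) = 0.00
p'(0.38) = 0.00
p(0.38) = 0.00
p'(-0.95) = 0.00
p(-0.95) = 0.00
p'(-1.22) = 0.00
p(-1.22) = 0.00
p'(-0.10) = 0.00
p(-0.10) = 0.00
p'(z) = 0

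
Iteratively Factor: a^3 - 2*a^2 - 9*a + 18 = (a + 3)*(a^2 - 5*a + 6) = (a - 3)*(a + 3)*(a - 2)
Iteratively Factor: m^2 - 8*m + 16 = (m - 4)*(m - 4)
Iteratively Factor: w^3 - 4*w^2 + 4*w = (w - 2)*(w^2 - 2*w) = w*(w - 2)*(w - 2)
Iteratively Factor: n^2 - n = (n - 1)*(n)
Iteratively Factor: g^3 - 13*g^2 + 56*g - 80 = (g - 5)*(g^2 - 8*g + 16) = (g - 5)*(g - 4)*(g - 4)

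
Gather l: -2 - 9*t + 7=5 - 9*t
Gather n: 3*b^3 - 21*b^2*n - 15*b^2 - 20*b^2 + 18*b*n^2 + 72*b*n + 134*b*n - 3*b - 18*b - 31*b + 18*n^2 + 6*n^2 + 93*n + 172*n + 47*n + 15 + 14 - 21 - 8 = 3*b^3 - 35*b^2 - 52*b + n^2*(18*b + 24) + n*(-21*b^2 + 206*b + 312)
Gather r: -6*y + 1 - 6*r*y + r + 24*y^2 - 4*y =r*(1 - 6*y) + 24*y^2 - 10*y + 1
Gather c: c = c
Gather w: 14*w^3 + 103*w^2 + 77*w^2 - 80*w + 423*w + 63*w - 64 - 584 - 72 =14*w^3 + 180*w^2 + 406*w - 720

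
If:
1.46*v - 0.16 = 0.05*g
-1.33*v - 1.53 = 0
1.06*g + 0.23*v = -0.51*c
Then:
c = 76.99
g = -36.79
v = -1.15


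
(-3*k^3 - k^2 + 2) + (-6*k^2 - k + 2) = -3*k^3 - 7*k^2 - k + 4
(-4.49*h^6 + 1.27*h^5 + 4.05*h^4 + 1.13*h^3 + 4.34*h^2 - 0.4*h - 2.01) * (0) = 0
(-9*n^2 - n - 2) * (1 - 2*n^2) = 18*n^4 + 2*n^3 - 5*n^2 - n - 2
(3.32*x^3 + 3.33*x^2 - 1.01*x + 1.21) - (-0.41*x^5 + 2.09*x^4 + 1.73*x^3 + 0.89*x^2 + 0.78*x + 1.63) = 0.41*x^5 - 2.09*x^4 + 1.59*x^3 + 2.44*x^2 - 1.79*x - 0.42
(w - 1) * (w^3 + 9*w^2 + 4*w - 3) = w^4 + 8*w^3 - 5*w^2 - 7*w + 3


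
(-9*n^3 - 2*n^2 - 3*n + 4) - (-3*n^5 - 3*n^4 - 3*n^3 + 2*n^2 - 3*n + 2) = 3*n^5 + 3*n^4 - 6*n^3 - 4*n^2 + 2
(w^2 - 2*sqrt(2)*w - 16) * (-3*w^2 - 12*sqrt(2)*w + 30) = -3*w^4 - 6*sqrt(2)*w^3 + 126*w^2 + 132*sqrt(2)*w - 480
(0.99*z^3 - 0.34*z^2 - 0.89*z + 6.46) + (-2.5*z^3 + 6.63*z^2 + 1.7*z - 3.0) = -1.51*z^3 + 6.29*z^2 + 0.81*z + 3.46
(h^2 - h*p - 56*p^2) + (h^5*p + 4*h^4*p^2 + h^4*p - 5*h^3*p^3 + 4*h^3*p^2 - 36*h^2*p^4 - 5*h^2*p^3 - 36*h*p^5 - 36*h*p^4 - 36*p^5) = h^5*p + 4*h^4*p^2 + h^4*p - 5*h^3*p^3 + 4*h^3*p^2 - 36*h^2*p^4 - 5*h^2*p^3 + h^2 - 36*h*p^5 - 36*h*p^4 - h*p - 36*p^5 - 56*p^2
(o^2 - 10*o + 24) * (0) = 0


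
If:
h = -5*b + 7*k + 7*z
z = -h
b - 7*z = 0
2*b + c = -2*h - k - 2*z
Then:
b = 7*z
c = -125*z/7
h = -z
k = 27*z/7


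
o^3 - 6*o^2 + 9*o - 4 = (o - 4)*(o - 1)^2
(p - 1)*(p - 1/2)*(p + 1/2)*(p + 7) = p^4 + 6*p^3 - 29*p^2/4 - 3*p/2 + 7/4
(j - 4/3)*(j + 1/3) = j^2 - j - 4/9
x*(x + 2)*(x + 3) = x^3 + 5*x^2 + 6*x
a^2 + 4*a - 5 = (a - 1)*(a + 5)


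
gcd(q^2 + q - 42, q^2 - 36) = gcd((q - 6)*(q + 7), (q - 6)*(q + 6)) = q - 6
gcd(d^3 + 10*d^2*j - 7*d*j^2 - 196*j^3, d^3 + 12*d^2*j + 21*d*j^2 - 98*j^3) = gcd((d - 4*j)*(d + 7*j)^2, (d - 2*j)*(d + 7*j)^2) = d^2 + 14*d*j + 49*j^2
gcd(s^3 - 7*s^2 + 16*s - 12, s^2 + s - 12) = s - 3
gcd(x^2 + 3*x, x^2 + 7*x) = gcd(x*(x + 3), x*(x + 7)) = x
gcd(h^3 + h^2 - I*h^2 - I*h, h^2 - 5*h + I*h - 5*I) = 1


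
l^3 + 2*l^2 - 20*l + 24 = (l - 2)^2*(l + 6)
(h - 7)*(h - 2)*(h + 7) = h^3 - 2*h^2 - 49*h + 98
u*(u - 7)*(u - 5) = u^3 - 12*u^2 + 35*u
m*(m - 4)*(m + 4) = m^3 - 16*m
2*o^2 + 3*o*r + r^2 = (o + r)*(2*o + r)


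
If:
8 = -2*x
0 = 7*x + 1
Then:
No Solution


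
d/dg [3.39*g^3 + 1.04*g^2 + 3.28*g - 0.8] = 10.17*g^2 + 2.08*g + 3.28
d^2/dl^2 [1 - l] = 0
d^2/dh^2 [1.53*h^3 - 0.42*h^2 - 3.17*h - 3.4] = 9.18*h - 0.84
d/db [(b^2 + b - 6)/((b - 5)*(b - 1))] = (-7*b^2 + 22*b - 31)/(b^4 - 12*b^3 + 46*b^2 - 60*b + 25)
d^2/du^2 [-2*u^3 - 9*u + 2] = -12*u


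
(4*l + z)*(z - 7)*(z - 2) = 4*l*z^2 - 36*l*z + 56*l + z^3 - 9*z^2 + 14*z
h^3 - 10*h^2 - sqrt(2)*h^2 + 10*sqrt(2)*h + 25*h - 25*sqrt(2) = (h - 5)^2*(h - sqrt(2))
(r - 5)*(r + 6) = r^2 + r - 30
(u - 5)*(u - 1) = u^2 - 6*u + 5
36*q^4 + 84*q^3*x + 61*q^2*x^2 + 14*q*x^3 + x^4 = (q + x)^2*(6*q + x)^2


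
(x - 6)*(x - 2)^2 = x^3 - 10*x^2 + 28*x - 24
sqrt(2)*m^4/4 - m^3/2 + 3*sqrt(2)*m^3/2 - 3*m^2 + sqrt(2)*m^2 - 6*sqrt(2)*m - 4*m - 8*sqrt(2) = (m/2 + 1)*(m + 4)*(m - 2*sqrt(2))*(sqrt(2)*m/2 + 1)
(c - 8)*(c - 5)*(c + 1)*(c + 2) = c^4 - 10*c^3 + 3*c^2 + 94*c + 80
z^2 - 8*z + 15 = (z - 5)*(z - 3)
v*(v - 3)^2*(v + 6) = v^4 - 27*v^2 + 54*v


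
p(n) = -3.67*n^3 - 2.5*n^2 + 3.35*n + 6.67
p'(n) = -11.01*n^2 - 5.0*n + 3.35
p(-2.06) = 21.24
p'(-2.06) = -33.07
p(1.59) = -9.08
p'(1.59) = -32.43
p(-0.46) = 4.96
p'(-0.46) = 3.32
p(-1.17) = 5.21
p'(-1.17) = -5.87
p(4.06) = -266.55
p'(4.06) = -198.43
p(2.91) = -95.19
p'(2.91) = -104.43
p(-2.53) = 41.63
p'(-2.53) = -54.47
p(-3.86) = 167.56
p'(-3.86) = -141.39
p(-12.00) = 5948.23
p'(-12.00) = -1522.09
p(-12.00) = 5948.23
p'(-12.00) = -1522.09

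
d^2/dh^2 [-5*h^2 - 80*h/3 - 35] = -10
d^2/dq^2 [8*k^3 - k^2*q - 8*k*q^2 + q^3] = -16*k + 6*q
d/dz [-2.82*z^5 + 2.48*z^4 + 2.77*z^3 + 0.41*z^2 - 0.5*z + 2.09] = -14.1*z^4 + 9.92*z^3 + 8.31*z^2 + 0.82*z - 0.5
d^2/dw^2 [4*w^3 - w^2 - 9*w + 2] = 24*w - 2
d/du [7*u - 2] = 7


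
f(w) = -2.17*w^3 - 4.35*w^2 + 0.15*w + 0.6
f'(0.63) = -7.91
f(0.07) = 0.59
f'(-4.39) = -87.12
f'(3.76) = -124.60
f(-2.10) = 1.20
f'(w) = -6.51*w^2 - 8.7*w + 0.15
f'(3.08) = -88.40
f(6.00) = -623.82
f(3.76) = -175.69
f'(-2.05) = -9.37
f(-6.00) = 311.82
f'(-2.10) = -10.29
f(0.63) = -1.57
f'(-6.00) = -182.01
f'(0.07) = -0.49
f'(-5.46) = -146.42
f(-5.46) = 223.31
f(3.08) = -103.61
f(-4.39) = 99.70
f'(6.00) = -286.41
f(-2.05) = 0.71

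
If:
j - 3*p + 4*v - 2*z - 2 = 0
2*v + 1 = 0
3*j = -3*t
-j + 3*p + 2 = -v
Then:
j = -t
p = -t/3 - 1/2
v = -1/2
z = -5/4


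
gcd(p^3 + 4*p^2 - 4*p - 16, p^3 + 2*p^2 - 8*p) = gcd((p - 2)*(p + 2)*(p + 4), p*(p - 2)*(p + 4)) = p^2 + 2*p - 8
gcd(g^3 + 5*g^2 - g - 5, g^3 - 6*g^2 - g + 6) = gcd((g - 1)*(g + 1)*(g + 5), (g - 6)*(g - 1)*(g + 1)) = g^2 - 1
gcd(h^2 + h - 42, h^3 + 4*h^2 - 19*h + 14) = h + 7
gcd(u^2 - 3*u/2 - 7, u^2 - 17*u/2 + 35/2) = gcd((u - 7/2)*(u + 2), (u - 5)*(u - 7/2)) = u - 7/2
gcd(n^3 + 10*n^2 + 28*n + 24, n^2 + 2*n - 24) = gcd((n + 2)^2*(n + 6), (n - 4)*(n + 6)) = n + 6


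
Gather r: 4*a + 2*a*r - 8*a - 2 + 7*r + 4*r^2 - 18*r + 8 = -4*a + 4*r^2 + r*(2*a - 11) + 6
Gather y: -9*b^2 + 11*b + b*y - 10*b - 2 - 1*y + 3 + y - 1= -9*b^2 + b*y + b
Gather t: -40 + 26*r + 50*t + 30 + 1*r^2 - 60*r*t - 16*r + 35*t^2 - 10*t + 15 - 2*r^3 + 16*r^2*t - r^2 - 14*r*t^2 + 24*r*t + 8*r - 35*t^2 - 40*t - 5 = -2*r^3 - 14*r*t^2 + 18*r + t*(16*r^2 - 36*r)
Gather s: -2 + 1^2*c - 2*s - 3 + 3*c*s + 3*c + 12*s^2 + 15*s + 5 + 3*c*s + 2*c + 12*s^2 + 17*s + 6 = 6*c + 24*s^2 + s*(6*c + 30) + 6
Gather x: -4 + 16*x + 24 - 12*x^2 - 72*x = -12*x^2 - 56*x + 20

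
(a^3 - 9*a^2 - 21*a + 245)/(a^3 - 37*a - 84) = (a^2 - 2*a - 35)/(a^2 + 7*a + 12)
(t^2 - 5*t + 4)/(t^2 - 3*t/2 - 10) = 2*(t - 1)/(2*t + 5)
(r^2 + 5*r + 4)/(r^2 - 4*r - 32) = (r + 1)/(r - 8)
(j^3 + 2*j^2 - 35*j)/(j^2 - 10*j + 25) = j*(j + 7)/(j - 5)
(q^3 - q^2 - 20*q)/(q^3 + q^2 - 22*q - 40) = q/(q + 2)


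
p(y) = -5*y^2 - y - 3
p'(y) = -10*y - 1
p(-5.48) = -147.67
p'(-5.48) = 53.80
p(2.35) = -32.96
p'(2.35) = -24.50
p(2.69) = -41.87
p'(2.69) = -27.90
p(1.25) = -12.06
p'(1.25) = -13.50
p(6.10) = -195.15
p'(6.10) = -62.00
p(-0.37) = -3.31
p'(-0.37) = 2.70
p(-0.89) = -6.07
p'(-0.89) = 7.90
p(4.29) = -99.31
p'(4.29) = -43.90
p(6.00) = -189.00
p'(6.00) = -61.00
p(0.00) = -3.00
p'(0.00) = -1.00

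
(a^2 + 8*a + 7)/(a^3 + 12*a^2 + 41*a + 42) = (a + 1)/(a^2 + 5*a + 6)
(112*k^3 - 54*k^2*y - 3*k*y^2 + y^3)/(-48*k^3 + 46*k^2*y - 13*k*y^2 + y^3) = (7*k + y)/(-3*k + y)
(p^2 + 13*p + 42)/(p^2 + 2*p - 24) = (p + 7)/(p - 4)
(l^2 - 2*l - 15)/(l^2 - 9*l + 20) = (l + 3)/(l - 4)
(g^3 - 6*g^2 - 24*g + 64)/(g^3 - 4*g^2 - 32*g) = (g - 2)/g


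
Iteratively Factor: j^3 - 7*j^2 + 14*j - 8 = (j - 2)*(j^2 - 5*j + 4) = (j - 2)*(j - 1)*(j - 4)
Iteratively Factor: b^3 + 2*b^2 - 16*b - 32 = (b + 4)*(b^2 - 2*b - 8) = (b - 4)*(b + 4)*(b + 2)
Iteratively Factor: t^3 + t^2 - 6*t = (t + 3)*(t^2 - 2*t) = t*(t + 3)*(t - 2)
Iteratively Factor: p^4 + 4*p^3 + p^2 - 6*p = (p + 3)*(p^3 + p^2 - 2*p) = (p - 1)*(p + 3)*(p^2 + 2*p) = p*(p - 1)*(p + 3)*(p + 2)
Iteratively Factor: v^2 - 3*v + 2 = (v - 2)*(v - 1)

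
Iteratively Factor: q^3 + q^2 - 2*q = (q)*(q^2 + q - 2) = q*(q - 1)*(q + 2)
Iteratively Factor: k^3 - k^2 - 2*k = (k - 2)*(k^2 + k) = k*(k - 2)*(k + 1)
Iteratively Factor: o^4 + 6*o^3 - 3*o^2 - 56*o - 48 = (o + 1)*(o^3 + 5*o^2 - 8*o - 48) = (o + 1)*(o + 4)*(o^2 + o - 12) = (o + 1)*(o + 4)^2*(o - 3)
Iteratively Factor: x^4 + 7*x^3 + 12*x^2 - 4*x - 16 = (x + 4)*(x^3 + 3*x^2 - 4) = (x + 2)*(x + 4)*(x^2 + x - 2) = (x - 1)*(x + 2)*(x + 4)*(x + 2)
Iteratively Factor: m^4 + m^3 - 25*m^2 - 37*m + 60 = (m - 5)*(m^3 + 6*m^2 + 5*m - 12) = (m - 5)*(m + 4)*(m^2 + 2*m - 3) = (m - 5)*(m - 1)*(m + 4)*(m + 3)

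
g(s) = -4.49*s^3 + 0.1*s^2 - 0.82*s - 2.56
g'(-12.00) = -1942.90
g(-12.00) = 7780.40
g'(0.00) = -0.82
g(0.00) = -2.56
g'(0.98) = -13.56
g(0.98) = -7.49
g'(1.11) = -17.19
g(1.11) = -9.49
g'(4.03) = -218.78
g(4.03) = -298.11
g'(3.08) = -127.99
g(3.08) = -135.33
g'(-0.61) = -5.95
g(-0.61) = -1.00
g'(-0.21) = -1.46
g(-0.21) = -2.34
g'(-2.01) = -55.64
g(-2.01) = 35.95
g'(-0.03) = -0.84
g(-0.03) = -2.54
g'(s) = -13.47*s^2 + 0.2*s - 0.82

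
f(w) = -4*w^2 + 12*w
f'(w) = 12 - 8*w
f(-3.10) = -75.64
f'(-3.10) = 36.80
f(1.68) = 8.87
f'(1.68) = -1.44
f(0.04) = 0.47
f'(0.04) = 11.68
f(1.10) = 8.36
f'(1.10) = 3.20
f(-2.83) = -66.00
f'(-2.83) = 34.64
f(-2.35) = -50.29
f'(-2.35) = 30.80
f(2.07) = 7.70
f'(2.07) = -4.56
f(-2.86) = -67.04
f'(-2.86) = 34.88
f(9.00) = -216.00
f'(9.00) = -60.00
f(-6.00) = -216.00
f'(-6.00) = 60.00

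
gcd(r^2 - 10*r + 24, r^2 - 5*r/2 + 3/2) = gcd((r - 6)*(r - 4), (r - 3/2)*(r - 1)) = 1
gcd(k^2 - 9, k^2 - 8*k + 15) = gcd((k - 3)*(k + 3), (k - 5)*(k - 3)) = k - 3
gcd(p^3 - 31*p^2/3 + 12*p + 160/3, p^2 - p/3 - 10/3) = p + 5/3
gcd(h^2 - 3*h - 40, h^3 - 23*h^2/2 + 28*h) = h - 8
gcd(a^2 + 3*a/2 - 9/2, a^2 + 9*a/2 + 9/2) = a + 3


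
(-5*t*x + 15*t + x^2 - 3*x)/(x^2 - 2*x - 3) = (-5*t + x)/(x + 1)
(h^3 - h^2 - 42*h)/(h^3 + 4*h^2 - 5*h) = (h^2 - h - 42)/(h^2 + 4*h - 5)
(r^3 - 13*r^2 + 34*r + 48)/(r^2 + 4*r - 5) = (r^3 - 13*r^2 + 34*r + 48)/(r^2 + 4*r - 5)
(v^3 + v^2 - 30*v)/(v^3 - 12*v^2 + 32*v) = (v^2 + v - 30)/(v^2 - 12*v + 32)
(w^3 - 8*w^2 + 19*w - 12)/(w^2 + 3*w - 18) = (w^2 - 5*w + 4)/(w + 6)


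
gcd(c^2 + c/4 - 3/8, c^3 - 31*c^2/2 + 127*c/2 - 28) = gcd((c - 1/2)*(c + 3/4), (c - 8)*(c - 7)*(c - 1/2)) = c - 1/2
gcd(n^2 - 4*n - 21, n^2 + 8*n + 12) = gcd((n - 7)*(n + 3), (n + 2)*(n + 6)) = 1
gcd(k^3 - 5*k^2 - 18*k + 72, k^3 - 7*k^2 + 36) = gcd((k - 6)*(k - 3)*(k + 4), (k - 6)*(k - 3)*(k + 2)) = k^2 - 9*k + 18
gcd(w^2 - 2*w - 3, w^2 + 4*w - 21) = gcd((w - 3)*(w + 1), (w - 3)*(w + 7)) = w - 3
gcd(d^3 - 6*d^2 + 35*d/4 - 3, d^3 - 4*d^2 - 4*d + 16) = d - 4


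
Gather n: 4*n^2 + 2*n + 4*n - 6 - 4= 4*n^2 + 6*n - 10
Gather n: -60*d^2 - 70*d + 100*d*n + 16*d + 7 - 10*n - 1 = -60*d^2 - 54*d + n*(100*d - 10) + 6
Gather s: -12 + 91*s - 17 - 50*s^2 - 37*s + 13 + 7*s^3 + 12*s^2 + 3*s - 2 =7*s^3 - 38*s^2 + 57*s - 18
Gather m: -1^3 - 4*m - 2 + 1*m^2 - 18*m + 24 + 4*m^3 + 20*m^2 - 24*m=4*m^3 + 21*m^2 - 46*m + 21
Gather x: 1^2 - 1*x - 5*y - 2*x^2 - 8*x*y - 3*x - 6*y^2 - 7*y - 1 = -2*x^2 + x*(-8*y - 4) - 6*y^2 - 12*y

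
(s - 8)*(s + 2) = s^2 - 6*s - 16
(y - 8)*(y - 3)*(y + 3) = y^3 - 8*y^2 - 9*y + 72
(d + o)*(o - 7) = d*o - 7*d + o^2 - 7*o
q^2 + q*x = q*(q + x)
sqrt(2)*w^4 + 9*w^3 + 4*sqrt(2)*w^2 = w^2*(w + 4*sqrt(2))*(sqrt(2)*w + 1)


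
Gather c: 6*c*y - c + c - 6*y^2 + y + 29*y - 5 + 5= 6*c*y - 6*y^2 + 30*y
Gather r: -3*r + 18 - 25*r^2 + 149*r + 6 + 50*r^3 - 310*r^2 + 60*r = 50*r^3 - 335*r^2 + 206*r + 24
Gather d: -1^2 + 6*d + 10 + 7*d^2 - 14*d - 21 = 7*d^2 - 8*d - 12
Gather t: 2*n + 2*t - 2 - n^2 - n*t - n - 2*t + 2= -n^2 - n*t + n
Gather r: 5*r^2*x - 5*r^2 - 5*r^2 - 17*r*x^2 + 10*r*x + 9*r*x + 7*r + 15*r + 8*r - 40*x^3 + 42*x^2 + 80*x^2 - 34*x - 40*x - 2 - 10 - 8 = r^2*(5*x - 10) + r*(-17*x^2 + 19*x + 30) - 40*x^3 + 122*x^2 - 74*x - 20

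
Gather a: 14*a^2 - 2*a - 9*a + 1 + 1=14*a^2 - 11*a + 2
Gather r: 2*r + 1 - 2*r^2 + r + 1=-2*r^2 + 3*r + 2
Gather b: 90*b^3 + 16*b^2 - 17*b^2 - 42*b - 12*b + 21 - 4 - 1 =90*b^3 - b^2 - 54*b + 16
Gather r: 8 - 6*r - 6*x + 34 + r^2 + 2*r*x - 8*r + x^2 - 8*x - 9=r^2 + r*(2*x - 14) + x^2 - 14*x + 33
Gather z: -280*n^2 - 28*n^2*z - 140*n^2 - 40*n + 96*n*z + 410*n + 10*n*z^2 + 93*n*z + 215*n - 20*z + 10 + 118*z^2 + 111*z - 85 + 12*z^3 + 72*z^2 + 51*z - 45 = -420*n^2 + 585*n + 12*z^3 + z^2*(10*n + 190) + z*(-28*n^2 + 189*n + 142) - 120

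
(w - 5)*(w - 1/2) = w^2 - 11*w/2 + 5/2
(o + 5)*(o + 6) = o^2 + 11*o + 30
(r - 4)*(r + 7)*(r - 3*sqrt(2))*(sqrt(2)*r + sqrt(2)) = sqrt(2)*r^4 - 6*r^3 + 4*sqrt(2)*r^3 - 25*sqrt(2)*r^2 - 24*r^2 - 28*sqrt(2)*r + 150*r + 168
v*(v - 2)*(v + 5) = v^3 + 3*v^2 - 10*v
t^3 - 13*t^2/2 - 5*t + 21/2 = (t - 7)*(t - 1)*(t + 3/2)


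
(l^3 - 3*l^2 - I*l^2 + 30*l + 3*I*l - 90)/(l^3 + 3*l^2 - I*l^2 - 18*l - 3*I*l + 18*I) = (l^2 - I*l + 30)/(l^2 + l*(6 - I) - 6*I)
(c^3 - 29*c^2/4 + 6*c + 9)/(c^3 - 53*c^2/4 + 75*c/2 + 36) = (c - 2)/(c - 8)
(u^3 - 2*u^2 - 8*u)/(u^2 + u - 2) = u*(u - 4)/(u - 1)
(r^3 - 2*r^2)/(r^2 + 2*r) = r*(r - 2)/(r + 2)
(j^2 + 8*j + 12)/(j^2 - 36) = (j + 2)/(j - 6)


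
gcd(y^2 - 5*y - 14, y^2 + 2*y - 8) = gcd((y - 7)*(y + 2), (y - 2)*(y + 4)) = 1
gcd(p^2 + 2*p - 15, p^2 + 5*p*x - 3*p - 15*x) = p - 3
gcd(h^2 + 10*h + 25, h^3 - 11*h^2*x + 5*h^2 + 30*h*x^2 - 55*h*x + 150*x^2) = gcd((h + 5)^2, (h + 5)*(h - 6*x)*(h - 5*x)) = h + 5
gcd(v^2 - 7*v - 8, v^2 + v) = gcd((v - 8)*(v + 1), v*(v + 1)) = v + 1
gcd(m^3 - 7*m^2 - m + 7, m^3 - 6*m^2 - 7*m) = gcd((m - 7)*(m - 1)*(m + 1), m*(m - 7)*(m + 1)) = m^2 - 6*m - 7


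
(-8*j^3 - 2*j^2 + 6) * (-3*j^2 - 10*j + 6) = 24*j^5 + 86*j^4 - 28*j^3 - 30*j^2 - 60*j + 36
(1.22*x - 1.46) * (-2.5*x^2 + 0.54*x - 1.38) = -3.05*x^3 + 4.3088*x^2 - 2.472*x + 2.0148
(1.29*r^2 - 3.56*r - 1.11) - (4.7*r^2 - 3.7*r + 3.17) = -3.41*r^2 + 0.14*r - 4.28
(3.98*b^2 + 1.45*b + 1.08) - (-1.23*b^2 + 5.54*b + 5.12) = 5.21*b^2 - 4.09*b - 4.04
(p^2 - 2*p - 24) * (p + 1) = p^3 - p^2 - 26*p - 24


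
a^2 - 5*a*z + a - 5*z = (a + 1)*(a - 5*z)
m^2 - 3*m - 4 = (m - 4)*(m + 1)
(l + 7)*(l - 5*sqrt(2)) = l^2 - 5*sqrt(2)*l + 7*l - 35*sqrt(2)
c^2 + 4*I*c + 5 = (c - I)*(c + 5*I)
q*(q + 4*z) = q^2 + 4*q*z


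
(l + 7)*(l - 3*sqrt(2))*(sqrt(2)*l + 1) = sqrt(2)*l^3 - 5*l^2 + 7*sqrt(2)*l^2 - 35*l - 3*sqrt(2)*l - 21*sqrt(2)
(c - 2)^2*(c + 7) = c^3 + 3*c^2 - 24*c + 28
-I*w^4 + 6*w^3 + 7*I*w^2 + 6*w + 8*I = (w - I)*(w + 2*I)*(w + 4*I)*(-I*w + 1)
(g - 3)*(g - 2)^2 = g^3 - 7*g^2 + 16*g - 12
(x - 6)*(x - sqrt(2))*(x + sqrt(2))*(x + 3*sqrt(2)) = x^4 - 6*x^3 + 3*sqrt(2)*x^3 - 18*sqrt(2)*x^2 - 2*x^2 - 6*sqrt(2)*x + 12*x + 36*sqrt(2)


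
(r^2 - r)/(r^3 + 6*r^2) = (r - 1)/(r*(r + 6))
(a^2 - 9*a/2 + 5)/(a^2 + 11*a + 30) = (a^2 - 9*a/2 + 5)/(a^2 + 11*a + 30)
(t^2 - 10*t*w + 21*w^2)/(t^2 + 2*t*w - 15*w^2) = (t - 7*w)/(t + 5*w)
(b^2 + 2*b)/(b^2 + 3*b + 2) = b/(b + 1)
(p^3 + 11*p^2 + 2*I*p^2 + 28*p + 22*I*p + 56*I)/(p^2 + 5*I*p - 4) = (p^3 + p^2*(11 + 2*I) + p*(28 + 22*I) + 56*I)/(p^2 + 5*I*p - 4)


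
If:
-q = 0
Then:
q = 0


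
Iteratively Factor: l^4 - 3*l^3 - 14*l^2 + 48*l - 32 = (l - 4)*(l^3 + l^2 - 10*l + 8) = (l - 4)*(l + 4)*(l^2 - 3*l + 2) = (l - 4)*(l - 2)*(l + 4)*(l - 1)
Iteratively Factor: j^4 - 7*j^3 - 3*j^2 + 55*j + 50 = (j - 5)*(j^3 - 2*j^2 - 13*j - 10) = (j - 5)^2*(j^2 + 3*j + 2) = (j - 5)^2*(j + 2)*(j + 1)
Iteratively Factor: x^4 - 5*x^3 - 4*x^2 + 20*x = (x + 2)*(x^3 - 7*x^2 + 10*x) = (x - 5)*(x + 2)*(x^2 - 2*x) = (x - 5)*(x - 2)*(x + 2)*(x)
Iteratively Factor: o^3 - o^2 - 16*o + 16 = (o + 4)*(o^2 - 5*o + 4) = (o - 4)*(o + 4)*(o - 1)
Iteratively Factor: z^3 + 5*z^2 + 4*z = (z + 4)*(z^2 + z) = z*(z + 4)*(z + 1)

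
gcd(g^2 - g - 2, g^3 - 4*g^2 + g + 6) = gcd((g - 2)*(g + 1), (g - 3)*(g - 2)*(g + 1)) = g^2 - g - 2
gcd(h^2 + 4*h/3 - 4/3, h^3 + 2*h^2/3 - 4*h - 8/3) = h + 2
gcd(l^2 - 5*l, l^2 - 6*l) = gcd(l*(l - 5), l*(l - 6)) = l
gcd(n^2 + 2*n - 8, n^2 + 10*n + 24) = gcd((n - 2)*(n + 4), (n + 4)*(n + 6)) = n + 4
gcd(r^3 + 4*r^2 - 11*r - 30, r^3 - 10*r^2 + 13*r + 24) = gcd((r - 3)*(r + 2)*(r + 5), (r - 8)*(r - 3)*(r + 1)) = r - 3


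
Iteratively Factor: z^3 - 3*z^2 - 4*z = (z - 4)*(z^2 + z) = z*(z - 4)*(z + 1)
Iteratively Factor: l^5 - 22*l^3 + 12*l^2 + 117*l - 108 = (l + 3)*(l^4 - 3*l^3 - 13*l^2 + 51*l - 36) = (l - 3)*(l + 3)*(l^3 - 13*l + 12) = (l - 3)*(l - 1)*(l + 3)*(l^2 + l - 12) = (l - 3)^2*(l - 1)*(l + 3)*(l + 4)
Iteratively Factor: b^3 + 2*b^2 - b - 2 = (b + 1)*(b^2 + b - 2) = (b - 1)*(b + 1)*(b + 2)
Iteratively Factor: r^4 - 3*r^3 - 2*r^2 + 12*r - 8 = (r + 2)*(r^3 - 5*r^2 + 8*r - 4) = (r - 1)*(r + 2)*(r^2 - 4*r + 4) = (r - 2)*(r - 1)*(r + 2)*(r - 2)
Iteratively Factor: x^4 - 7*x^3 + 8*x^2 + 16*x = (x)*(x^3 - 7*x^2 + 8*x + 16) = x*(x + 1)*(x^2 - 8*x + 16) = x*(x - 4)*(x + 1)*(x - 4)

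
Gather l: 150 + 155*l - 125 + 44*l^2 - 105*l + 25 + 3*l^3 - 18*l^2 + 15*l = 3*l^3 + 26*l^2 + 65*l + 50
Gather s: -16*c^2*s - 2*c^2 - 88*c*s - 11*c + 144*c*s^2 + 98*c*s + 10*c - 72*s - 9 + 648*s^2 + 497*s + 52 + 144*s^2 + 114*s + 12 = -2*c^2 - c + s^2*(144*c + 792) + s*(-16*c^2 + 10*c + 539) + 55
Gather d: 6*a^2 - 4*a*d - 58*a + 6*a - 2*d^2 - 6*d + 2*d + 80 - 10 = 6*a^2 - 52*a - 2*d^2 + d*(-4*a - 4) + 70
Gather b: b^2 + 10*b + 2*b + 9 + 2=b^2 + 12*b + 11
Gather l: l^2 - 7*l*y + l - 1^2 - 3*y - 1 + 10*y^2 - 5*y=l^2 + l*(1 - 7*y) + 10*y^2 - 8*y - 2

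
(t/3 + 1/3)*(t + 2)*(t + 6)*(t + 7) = t^4/3 + 16*t^3/3 + 83*t^2/3 + 152*t/3 + 28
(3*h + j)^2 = 9*h^2 + 6*h*j + j^2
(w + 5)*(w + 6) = w^2 + 11*w + 30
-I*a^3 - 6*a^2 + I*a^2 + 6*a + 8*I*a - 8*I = (a - 4*I)*(a - 2*I)*(-I*a + I)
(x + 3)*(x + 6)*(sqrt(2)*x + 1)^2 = 2*x^4 + 2*sqrt(2)*x^3 + 18*x^3 + 18*sqrt(2)*x^2 + 37*x^2 + 9*x + 36*sqrt(2)*x + 18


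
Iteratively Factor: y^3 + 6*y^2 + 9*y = (y)*(y^2 + 6*y + 9) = y*(y + 3)*(y + 3)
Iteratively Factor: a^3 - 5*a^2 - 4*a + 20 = (a - 2)*(a^2 - 3*a - 10) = (a - 5)*(a - 2)*(a + 2)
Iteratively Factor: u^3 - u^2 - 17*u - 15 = (u + 3)*(u^2 - 4*u - 5) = (u + 1)*(u + 3)*(u - 5)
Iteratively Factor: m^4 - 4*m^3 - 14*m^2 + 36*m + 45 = (m + 3)*(m^3 - 7*m^2 + 7*m + 15) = (m + 1)*(m + 3)*(m^2 - 8*m + 15) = (m - 5)*(m + 1)*(m + 3)*(m - 3)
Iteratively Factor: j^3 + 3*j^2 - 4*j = (j)*(j^2 + 3*j - 4) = j*(j - 1)*(j + 4)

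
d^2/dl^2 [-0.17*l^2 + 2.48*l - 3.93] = -0.340000000000000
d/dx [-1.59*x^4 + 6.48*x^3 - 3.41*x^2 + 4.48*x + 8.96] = -6.36*x^3 + 19.44*x^2 - 6.82*x + 4.48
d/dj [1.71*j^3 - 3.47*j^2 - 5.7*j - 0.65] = 5.13*j^2 - 6.94*j - 5.7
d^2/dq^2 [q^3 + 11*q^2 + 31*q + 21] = 6*q + 22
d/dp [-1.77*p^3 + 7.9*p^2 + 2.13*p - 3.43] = -5.31*p^2 + 15.8*p + 2.13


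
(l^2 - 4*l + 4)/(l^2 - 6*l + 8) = (l - 2)/(l - 4)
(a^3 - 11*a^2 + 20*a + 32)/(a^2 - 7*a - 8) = a - 4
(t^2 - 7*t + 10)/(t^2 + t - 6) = (t - 5)/(t + 3)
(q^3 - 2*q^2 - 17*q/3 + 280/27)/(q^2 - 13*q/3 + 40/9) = q + 7/3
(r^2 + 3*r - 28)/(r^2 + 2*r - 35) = (r - 4)/(r - 5)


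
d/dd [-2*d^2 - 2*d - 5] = -4*d - 2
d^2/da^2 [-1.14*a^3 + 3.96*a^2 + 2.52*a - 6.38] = 7.92 - 6.84*a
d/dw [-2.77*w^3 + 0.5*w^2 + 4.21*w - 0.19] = -8.31*w^2 + 1.0*w + 4.21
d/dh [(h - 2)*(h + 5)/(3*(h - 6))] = (h^2 - 12*h - 8)/(3*(h^2 - 12*h + 36))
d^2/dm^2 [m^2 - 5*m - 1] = 2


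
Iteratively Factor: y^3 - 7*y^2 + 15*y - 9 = (y - 3)*(y^2 - 4*y + 3) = (y - 3)*(y - 1)*(y - 3)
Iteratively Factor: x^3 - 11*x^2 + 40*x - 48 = (x - 3)*(x^2 - 8*x + 16) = (x - 4)*(x - 3)*(x - 4)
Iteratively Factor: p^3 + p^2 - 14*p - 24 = (p + 2)*(p^2 - p - 12) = (p + 2)*(p + 3)*(p - 4)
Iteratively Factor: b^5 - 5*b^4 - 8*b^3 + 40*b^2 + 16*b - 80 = (b - 2)*(b^4 - 3*b^3 - 14*b^2 + 12*b + 40) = (b - 5)*(b - 2)*(b^3 + 2*b^2 - 4*b - 8) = (b - 5)*(b - 2)*(b + 2)*(b^2 - 4) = (b - 5)*(b - 2)^2*(b + 2)*(b + 2)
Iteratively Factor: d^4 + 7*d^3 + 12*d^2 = (d)*(d^3 + 7*d^2 + 12*d) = d*(d + 3)*(d^2 + 4*d) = d^2*(d + 3)*(d + 4)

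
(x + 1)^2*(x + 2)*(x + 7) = x^4 + 11*x^3 + 33*x^2 + 37*x + 14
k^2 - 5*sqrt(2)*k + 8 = (k - 4*sqrt(2))*(k - sqrt(2))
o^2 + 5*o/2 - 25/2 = (o - 5/2)*(o + 5)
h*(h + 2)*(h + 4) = h^3 + 6*h^2 + 8*h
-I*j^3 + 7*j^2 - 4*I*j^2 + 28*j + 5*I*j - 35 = (j + 5)*(j + 7*I)*(-I*j + I)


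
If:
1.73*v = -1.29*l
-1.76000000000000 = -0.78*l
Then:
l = 2.26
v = -1.68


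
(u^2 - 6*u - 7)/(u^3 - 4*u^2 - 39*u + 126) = (u + 1)/(u^2 + 3*u - 18)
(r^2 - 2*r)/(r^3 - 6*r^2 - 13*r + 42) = r/(r^2 - 4*r - 21)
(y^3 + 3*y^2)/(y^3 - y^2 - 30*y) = y*(y + 3)/(y^2 - y - 30)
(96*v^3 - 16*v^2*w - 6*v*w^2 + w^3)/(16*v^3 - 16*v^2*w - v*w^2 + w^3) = (6*v - w)/(v - w)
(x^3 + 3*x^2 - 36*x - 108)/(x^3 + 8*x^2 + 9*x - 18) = (x - 6)/(x - 1)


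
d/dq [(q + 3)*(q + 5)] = 2*q + 8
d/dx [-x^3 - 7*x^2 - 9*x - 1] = -3*x^2 - 14*x - 9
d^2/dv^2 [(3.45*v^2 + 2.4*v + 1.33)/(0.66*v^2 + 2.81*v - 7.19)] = (-10.70586*v^3 + 101.705868*v^2 + 83.1334680000001*v + 487.3082)/(0.287496*v^6 + 3.672108*v^5 + 6.238386*v^4 - 57.819403*v^3 - 67.960599*v^2 + 435.798123*v - 371.694959)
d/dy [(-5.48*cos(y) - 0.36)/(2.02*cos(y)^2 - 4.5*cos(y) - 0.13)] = (-11.0696*cos(y)^2 - 1.4544*cos(y) + 0.9076)*sin(y)/(4.0804*cos(y)^4 - 18.18*cos(y)^3 + 19.7248*cos(y)^2 + 1.17*cos(y) + 0.0169)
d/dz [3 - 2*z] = -2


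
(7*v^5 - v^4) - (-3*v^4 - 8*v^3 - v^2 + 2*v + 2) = 7*v^5 + 2*v^4 + 8*v^3 + v^2 - 2*v - 2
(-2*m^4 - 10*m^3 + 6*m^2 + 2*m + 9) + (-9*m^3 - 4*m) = -2*m^4 - 19*m^3 + 6*m^2 - 2*m + 9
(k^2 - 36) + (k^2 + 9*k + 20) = 2*k^2 + 9*k - 16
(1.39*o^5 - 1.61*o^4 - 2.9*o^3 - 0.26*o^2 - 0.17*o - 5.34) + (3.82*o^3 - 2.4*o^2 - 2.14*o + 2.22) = 1.39*o^5 - 1.61*o^4 + 0.92*o^3 - 2.66*o^2 - 2.31*o - 3.12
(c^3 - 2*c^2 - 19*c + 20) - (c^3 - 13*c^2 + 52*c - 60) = 11*c^2 - 71*c + 80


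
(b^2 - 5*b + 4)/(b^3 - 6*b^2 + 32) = (b - 1)/(b^2 - 2*b - 8)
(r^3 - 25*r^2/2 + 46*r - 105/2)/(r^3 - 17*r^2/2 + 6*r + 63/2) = (2*r - 5)/(2*r + 3)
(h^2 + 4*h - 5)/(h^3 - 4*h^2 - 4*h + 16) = (h^2 + 4*h - 5)/(h^3 - 4*h^2 - 4*h + 16)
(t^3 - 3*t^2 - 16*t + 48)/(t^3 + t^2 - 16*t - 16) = (t - 3)/(t + 1)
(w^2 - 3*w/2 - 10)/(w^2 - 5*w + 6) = (w^2 - 3*w/2 - 10)/(w^2 - 5*w + 6)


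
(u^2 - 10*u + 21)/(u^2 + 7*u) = (u^2 - 10*u + 21)/(u*(u + 7))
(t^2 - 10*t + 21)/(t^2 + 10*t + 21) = (t^2 - 10*t + 21)/(t^2 + 10*t + 21)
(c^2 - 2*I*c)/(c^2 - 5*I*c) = (c - 2*I)/(c - 5*I)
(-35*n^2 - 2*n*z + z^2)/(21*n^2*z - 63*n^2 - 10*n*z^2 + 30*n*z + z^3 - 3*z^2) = (5*n + z)/(-3*n*z + 9*n + z^2 - 3*z)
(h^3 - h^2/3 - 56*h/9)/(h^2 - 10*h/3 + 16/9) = h*(3*h + 7)/(3*h - 2)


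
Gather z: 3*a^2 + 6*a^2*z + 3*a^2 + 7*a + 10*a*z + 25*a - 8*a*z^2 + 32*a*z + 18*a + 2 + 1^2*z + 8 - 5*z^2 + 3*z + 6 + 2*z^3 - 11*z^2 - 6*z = 6*a^2 + 50*a + 2*z^3 + z^2*(-8*a - 16) + z*(6*a^2 + 42*a - 2) + 16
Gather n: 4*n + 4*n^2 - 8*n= 4*n^2 - 4*n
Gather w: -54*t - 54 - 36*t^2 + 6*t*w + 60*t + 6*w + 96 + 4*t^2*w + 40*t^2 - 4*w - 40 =4*t^2 + 6*t + w*(4*t^2 + 6*t + 2) + 2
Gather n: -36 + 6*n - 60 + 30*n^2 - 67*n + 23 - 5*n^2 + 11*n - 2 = 25*n^2 - 50*n - 75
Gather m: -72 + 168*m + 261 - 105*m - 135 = 63*m + 54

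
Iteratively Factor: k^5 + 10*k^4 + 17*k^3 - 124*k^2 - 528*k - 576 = (k + 3)*(k^4 + 7*k^3 - 4*k^2 - 112*k - 192) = (k + 3)^2*(k^3 + 4*k^2 - 16*k - 64) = (k + 3)^2*(k + 4)*(k^2 - 16) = (k - 4)*(k + 3)^2*(k + 4)*(k + 4)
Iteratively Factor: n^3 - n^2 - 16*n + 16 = (n + 4)*(n^2 - 5*n + 4) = (n - 4)*(n + 4)*(n - 1)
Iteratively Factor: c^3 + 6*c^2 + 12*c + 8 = (c + 2)*(c^2 + 4*c + 4) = (c + 2)^2*(c + 2)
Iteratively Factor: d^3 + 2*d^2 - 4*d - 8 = (d + 2)*(d^2 - 4) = (d - 2)*(d + 2)*(d + 2)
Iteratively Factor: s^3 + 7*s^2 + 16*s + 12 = (s + 3)*(s^2 + 4*s + 4) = (s + 2)*(s + 3)*(s + 2)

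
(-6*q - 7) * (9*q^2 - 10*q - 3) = -54*q^3 - 3*q^2 + 88*q + 21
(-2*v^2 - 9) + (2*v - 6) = -2*v^2 + 2*v - 15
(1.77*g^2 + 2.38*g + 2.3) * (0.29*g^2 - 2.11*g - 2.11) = 0.5133*g^4 - 3.0445*g^3 - 8.0895*g^2 - 9.8748*g - 4.853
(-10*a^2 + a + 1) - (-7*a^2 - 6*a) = -3*a^2 + 7*a + 1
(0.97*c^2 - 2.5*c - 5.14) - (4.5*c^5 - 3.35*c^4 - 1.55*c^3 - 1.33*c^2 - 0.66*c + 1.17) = -4.5*c^5 + 3.35*c^4 + 1.55*c^3 + 2.3*c^2 - 1.84*c - 6.31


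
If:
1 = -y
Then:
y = -1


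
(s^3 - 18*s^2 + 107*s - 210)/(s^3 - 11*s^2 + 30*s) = (s - 7)/s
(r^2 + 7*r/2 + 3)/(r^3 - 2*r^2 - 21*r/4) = 2*(r + 2)/(r*(2*r - 7))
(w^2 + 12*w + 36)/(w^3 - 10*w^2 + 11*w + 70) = (w^2 + 12*w + 36)/(w^3 - 10*w^2 + 11*w + 70)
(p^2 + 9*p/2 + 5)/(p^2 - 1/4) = 2*(2*p^2 + 9*p + 10)/(4*p^2 - 1)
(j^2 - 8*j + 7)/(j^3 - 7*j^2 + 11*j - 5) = (j - 7)/(j^2 - 6*j + 5)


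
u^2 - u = u*(u - 1)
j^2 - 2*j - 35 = (j - 7)*(j + 5)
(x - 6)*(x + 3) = x^2 - 3*x - 18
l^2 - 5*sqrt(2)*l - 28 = (l - 7*sqrt(2))*(l + 2*sqrt(2))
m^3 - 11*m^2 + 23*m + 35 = (m - 7)*(m - 5)*(m + 1)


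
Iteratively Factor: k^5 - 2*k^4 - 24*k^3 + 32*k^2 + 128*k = (k + 4)*(k^4 - 6*k^3 + 32*k) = (k + 2)*(k + 4)*(k^3 - 8*k^2 + 16*k) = (k - 4)*(k + 2)*(k + 4)*(k^2 - 4*k) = k*(k - 4)*(k + 2)*(k + 4)*(k - 4)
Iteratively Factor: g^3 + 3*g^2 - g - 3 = (g + 1)*(g^2 + 2*g - 3) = (g - 1)*(g + 1)*(g + 3)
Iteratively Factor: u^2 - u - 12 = (u + 3)*(u - 4)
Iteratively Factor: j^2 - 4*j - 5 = (j - 5)*(j + 1)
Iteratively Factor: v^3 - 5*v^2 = (v)*(v^2 - 5*v) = v*(v - 5)*(v)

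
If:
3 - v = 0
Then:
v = 3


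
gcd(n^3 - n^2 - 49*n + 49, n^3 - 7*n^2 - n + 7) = n^2 - 8*n + 7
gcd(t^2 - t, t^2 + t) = t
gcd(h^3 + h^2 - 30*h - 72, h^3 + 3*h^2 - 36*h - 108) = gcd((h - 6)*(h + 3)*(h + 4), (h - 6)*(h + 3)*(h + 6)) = h^2 - 3*h - 18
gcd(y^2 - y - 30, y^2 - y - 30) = y^2 - y - 30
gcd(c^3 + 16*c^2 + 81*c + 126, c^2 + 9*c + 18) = c^2 + 9*c + 18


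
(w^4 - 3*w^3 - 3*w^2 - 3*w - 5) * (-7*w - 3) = -7*w^5 + 18*w^4 + 30*w^3 + 30*w^2 + 44*w + 15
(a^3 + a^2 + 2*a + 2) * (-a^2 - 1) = -a^5 - a^4 - 3*a^3 - 3*a^2 - 2*a - 2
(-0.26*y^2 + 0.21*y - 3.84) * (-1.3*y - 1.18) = 0.338*y^3 + 0.0338*y^2 + 4.7442*y + 4.5312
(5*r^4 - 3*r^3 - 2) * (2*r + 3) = 10*r^5 + 9*r^4 - 9*r^3 - 4*r - 6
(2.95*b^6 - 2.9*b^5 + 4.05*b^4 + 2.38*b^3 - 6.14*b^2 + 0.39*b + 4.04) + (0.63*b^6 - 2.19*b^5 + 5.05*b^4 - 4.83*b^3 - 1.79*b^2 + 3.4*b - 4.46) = 3.58*b^6 - 5.09*b^5 + 9.1*b^4 - 2.45*b^3 - 7.93*b^2 + 3.79*b - 0.42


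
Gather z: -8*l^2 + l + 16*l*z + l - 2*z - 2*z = -8*l^2 + 2*l + z*(16*l - 4)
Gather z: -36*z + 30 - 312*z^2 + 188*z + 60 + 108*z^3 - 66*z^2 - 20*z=108*z^3 - 378*z^2 + 132*z + 90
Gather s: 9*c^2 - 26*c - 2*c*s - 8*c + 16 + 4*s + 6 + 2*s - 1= 9*c^2 - 34*c + s*(6 - 2*c) + 21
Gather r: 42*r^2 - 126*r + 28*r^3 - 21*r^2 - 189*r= 28*r^3 + 21*r^2 - 315*r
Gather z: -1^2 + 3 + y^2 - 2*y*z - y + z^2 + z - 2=y^2 - y + z^2 + z*(1 - 2*y)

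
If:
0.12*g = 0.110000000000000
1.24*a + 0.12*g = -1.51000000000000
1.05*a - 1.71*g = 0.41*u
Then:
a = -1.31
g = 0.92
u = -7.17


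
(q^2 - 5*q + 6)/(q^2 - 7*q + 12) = (q - 2)/(q - 4)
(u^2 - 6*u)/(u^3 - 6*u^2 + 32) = u*(u - 6)/(u^3 - 6*u^2 + 32)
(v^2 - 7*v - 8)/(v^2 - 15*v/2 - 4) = 2*(v + 1)/(2*v + 1)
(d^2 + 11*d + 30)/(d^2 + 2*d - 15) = (d + 6)/(d - 3)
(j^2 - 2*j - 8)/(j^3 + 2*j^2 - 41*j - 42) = (j^2 - 2*j - 8)/(j^3 + 2*j^2 - 41*j - 42)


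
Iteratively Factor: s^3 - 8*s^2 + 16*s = (s)*(s^2 - 8*s + 16) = s*(s - 4)*(s - 4)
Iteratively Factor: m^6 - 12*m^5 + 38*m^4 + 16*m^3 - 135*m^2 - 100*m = (m)*(m^5 - 12*m^4 + 38*m^3 + 16*m^2 - 135*m - 100) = m*(m + 1)*(m^4 - 13*m^3 + 51*m^2 - 35*m - 100) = m*(m + 1)^2*(m^3 - 14*m^2 + 65*m - 100) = m*(m - 5)*(m + 1)^2*(m^2 - 9*m + 20) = m*(m - 5)^2*(m + 1)^2*(m - 4)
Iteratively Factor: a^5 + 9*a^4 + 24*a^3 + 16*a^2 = (a)*(a^4 + 9*a^3 + 24*a^2 + 16*a) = a*(a + 1)*(a^3 + 8*a^2 + 16*a) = a*(a + 1)*(a + 4)*(a^2 + 4*a) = a*(a + 1)*(a + 4)^2*(a)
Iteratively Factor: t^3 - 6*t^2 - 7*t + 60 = (t - 4)*(t^2 - 2*t - 15) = (t - 5)*(t - 4)*(t + 3)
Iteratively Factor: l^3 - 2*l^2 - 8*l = (l)*(l^2 - 2*l - 8) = l*(l + 2)*(l - 4)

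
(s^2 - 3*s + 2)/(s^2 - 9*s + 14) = (s - 1)/(s - 7)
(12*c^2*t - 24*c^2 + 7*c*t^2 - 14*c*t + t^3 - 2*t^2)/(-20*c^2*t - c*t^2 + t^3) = (3*c*t - 6*c + t^2 - 2*t)/(t*(-5*c + t))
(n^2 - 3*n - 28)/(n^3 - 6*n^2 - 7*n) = (n + 4)/(n*(n + 1))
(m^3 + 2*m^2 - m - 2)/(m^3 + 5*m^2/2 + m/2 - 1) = 2*(m - 1)/(2*m - 1)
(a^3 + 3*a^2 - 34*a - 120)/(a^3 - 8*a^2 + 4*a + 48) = (a^2 + 9*a + 20)/(a^2 - 2*a - 8)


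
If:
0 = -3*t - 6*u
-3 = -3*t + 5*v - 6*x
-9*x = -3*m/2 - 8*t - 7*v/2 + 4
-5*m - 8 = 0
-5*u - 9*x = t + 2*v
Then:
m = -8/5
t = 1711/1895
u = -1711/3790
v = 183/1895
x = 489/3790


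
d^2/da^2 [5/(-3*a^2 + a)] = 10*(3*a*(3*a - 1) - (6*a - 1)^2)/(a^3*(3*a - 1)^3)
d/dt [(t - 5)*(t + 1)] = 2*t - 4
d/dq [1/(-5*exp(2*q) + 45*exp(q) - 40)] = (2*exp(q) - 9)*exp(q)/(5*(exp(2*q) - 9*exp(q) + 8)^2)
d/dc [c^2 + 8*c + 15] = 2*c + 8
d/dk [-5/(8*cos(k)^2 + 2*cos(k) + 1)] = -10*(8*cos(k) + 1)*sin(k)/(8*cos(k)^2 + 2*cos(k) + 1)^2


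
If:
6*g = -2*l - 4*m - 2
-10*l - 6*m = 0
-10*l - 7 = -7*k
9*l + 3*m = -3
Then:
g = -11/12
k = -1/14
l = -3/4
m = 5/4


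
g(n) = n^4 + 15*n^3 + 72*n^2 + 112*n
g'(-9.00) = -455.00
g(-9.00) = 450.00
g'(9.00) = 7969.00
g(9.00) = 24336.00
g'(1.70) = 506.50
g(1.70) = 480.53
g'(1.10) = 330.17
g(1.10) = 231.75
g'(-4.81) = 15.35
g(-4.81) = -6.91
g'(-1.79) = -24.52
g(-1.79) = -45.55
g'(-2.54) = -28.99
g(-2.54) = -24.15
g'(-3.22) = -18.65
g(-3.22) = -7.41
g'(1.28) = 378.44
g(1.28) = 295.47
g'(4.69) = 2189.83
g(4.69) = 4140.25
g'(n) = 4*n^3 + 45*n^2 + 144*n + 112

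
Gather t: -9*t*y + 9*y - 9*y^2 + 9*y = -9*t*y - 9*y^2 + 18*y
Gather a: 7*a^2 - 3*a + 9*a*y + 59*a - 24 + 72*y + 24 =7*a^2 + a*(9*y + 56) + 72*y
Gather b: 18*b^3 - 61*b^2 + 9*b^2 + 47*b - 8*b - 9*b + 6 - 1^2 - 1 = 18*b^3 - 52*b^2 + 30*b + 4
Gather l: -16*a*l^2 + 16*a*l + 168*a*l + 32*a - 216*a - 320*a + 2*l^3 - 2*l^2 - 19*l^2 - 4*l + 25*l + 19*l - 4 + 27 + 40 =-504*a + 2*l^3 + l^2*(-16*a - 21) + l*(184*a + 40) + 63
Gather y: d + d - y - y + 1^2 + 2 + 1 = 2*d - 2*y + 4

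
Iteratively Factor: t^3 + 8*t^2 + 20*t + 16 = (t + 2)*(t^2 + 6*t + 8) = (t + 2)^2*(t + 4)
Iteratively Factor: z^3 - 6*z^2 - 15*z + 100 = (z + 4)*(z^2 - 10*z + 25) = (z - 5)*(z + 4)*(z - 5)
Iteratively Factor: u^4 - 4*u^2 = (u - 2)*(u^3 + 2*u^2) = (u - 2)*(u + 2)*(u^2) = u*(u - 2)*(u + 2)*(u)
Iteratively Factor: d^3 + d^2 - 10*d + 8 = (d - 1)*(d^2 + 2*d - 8) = (d - 2)*(d - 1)*(d + 4)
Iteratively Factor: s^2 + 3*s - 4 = (s - 1)*(s + 4)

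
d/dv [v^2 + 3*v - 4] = 2*v + 3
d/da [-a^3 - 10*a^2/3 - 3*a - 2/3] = -3*a^2 - 20*a/3 - 3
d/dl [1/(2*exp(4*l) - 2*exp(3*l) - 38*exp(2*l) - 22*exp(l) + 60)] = (-4*exp(3*l) + 3*exp(2*l) + 38*exp(l) + 11)*exp(l)/(2*(-exp(4*l) + exp(3*l) + 19*exp(2*l) + 11*exp(l) - 30)^2)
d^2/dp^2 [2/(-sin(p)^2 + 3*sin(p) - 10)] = 2*(4*sin(p)^4 - 9*sin(p)^3 - 37*sin(p)^2 + 48*sin(p) + 2)/(sin(p)^2 - 3*sin(p) + 10)^3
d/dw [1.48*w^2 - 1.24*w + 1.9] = 2.96*w - 1.24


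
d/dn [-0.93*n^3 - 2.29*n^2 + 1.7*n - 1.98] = -2.79*n^2 - 4.58*n + 1.7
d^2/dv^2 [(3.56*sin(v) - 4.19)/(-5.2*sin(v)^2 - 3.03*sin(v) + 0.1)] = (96.2624*sin(v)^5 - 509.28176*sin(v)^4 - 379.47052*sin(v)^3 + 633.681109*sin(v)^2 + 383.76467*sin(v) + 79.136182)/(5.2*sin(v)^2 + 3.03*sin(v) - 0.1)^3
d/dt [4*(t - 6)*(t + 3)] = 8*t - 12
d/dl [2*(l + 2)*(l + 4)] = 4*l + 12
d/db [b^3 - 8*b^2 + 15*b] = 3*b^2 - 16*b + 15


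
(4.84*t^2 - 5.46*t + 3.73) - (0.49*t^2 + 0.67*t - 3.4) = 4.35*t^2 - 6.13*t + 7.13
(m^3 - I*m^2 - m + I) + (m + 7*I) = m^3 - I*m^2 + 8*I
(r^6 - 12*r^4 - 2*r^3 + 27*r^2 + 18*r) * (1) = r^6 - 12*r^4 - 2*r^3 + 27*r^2 + 18*r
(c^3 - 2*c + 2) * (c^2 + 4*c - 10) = c^5 + 4*c^4 - 12*c^3 - 6*c^2 + 28*c - 20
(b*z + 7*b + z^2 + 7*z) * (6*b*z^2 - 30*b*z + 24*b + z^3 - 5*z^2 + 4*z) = 6*b^2*z^3 + 12*b^2*z^2 - 186*b^2*z + 168*b^2 + 7*b*z^4 + 14*b*z^3 - 217*b*z^2 + 196*b*z + z^5 + 2*z^4 - 31*z^3 + 28*z^2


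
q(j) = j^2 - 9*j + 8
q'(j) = 2*j - 9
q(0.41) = 4.48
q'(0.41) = -8.18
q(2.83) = -9.46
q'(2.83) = -3.34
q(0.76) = 1.74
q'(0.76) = -7.48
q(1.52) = -3.37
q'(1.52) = -5.96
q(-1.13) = 19.45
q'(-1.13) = -11.26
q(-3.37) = 49.69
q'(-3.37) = -15.74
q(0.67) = 2.42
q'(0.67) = -7.66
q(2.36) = -7.67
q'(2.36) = -4.28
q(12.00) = 44.00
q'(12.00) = 15.00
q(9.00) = 8.00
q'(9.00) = 9.00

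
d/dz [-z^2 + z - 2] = 1 - 2*z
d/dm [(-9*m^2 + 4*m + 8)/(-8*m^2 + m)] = (23*m^2 + 128*m - 8)/(m^2*(64*m^2 - 16*m + 1))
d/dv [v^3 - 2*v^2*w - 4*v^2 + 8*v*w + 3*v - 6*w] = 3*v^2 - 4*v*w - 8*v + 8*w + 3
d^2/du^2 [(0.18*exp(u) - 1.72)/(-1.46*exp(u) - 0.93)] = (3.910756*exp(u) - 2.491098)*exp(u)/(3.112136*exp(3*u) + 5.947164*exp(2*u) + 3.788262*exp(u) + 0.804357)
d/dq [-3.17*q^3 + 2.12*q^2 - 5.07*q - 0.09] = -9.51*q^2 + 4.24*q - 5.07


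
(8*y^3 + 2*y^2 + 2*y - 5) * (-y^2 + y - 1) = -8*y^5 + 6*y^4 - 8*y^3 + 5*y^2 - 7*y + 5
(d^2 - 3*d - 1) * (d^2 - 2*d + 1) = d^4 - 5*d^3 + 6*d^2 - d - 1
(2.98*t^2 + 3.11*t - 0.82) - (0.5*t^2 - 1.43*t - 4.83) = 2.48*t^2 + 4.54*t + 4.01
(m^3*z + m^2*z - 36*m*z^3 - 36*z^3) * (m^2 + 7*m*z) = m^5*z + 7*m^4*z^2 + m^4*z - 36*m^3*z^3 + 7*m^3*z^2 - 252*m^2*z^4 - 36*m^2*z^3 - 252*m*z^4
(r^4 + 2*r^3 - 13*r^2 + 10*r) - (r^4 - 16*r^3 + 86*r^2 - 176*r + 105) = 18*r^3 - 99*r^2 + 186*r - 105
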